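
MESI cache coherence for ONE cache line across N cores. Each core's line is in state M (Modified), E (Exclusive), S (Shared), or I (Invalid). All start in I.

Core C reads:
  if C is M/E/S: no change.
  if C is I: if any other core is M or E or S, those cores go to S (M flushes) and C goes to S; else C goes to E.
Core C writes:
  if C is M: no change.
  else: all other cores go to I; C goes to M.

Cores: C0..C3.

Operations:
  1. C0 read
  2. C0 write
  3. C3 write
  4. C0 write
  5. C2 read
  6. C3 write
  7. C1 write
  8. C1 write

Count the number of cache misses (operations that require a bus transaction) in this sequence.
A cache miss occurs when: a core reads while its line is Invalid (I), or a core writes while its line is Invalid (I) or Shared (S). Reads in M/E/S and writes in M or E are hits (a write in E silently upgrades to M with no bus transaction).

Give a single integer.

Answer: 6

Derivation:
Op 1: C0 read [C0 read from I: no other sharers -> C0=E (exclusive)] -> [E,I,I,I] [MISS #1: read from I]
Op 2: C0 write [C0 write: invalidate none -> C0=M] -> [M,I,I,I] [hit: write from E is a silent E->M upgrade, no bus transaction]
Op 3: C3 write [C3 write: invalidate ['C0=M'] -> C3=M] -> [I,I,I,M] [MISS #2: write from I]
Op 4: C0 write [C0 write: invalidate ['C3=M'] -> C0=M] -> [M,I,I,I] [MISS #3: write from I]
Op 5: C2 read [C2 read from I: others=['C0=M'] -> C2=S, others downsized to S] -> [S,I,S,I] [MISS #4: read from I]
Op 6: C3 write [C3 write: invalidate ['C0=S', 'C2=S'] -> C3=M] -> [I,I,I,M] [MISS #5: write from I]
Op 7: C1 write [C1 write: invalidate ['C3=M'] -> C1=M] -> [I,M,I,I] [MISS #6: write from I]
Op 8: C1 write [C1 write: already M (modified), no change] -> [I,M,I,I] [hit: write from M]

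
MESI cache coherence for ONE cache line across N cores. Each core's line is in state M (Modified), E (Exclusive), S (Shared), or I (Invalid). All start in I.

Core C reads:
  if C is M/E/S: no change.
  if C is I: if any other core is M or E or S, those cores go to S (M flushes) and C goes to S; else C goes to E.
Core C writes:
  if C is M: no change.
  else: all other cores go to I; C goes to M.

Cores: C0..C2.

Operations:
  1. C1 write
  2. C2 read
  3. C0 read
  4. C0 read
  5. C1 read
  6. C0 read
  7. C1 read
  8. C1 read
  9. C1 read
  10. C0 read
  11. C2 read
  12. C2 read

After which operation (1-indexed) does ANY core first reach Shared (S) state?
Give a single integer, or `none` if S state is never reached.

Op 1: C1 write [C1 write: invalidate none -> C1=M] -> [I,M,I]
Op 2: C2 read [C2 read from I: others=['C1=M'] -> C2=S, others downsized to S] -> [I,S,S]
  -> First S state at op 2; remaining ops need not be traced.

Answer: 2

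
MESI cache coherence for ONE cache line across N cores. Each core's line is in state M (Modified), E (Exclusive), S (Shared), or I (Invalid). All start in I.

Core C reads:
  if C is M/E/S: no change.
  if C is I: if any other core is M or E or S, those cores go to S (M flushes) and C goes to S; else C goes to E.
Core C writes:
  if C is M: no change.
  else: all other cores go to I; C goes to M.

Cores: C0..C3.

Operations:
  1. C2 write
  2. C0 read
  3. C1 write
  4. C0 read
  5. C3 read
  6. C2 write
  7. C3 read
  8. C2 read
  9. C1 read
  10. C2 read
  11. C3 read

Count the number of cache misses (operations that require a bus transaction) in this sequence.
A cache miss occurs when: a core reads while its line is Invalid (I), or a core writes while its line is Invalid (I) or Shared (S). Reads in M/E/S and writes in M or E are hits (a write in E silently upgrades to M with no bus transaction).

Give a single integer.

Op 1: C2 write [C2 write: invalidate none -> C2=M] -> [I,I,M,I] [MISS #1: write from I]
Op 2: C0 read [C0 read from I: others=['C2=M'] -> C0=S, others downsized to S] -> [S,I,S,I] [MISS #2: read from I]
Op 3: C1 write [C1 write: invalidate ['C0=S', 'C2=S'] -> C1=M] -> [I,M,I,I] [MISS #3: write from I]
Op 4: C0 read [C0 read from I: others=['C1=M'] -> C0=S, others downsized to S] -> [S,S,I,I] [MISS #4: read from I]
Op 5: C3 read [C3 read from I: others=['C0=S', 'C1=S'] -> C3=S, others downsized to S] -> [S,S,I,S] [MISS #5: read from I]
Op 6: C2 write [C2 write: invalidate ['C0=S', 'C1=S', 'C3=S'] -> C2=M] -> [I,I,M,I] [MISS #6: write from I]
Op 7: C3 read [C3 read from I: others=['C2=M'] -> C3=S, others downsized to S] -> [I,I,S,S] [MISS #7: read from I]
Op 8: C2 read [C2 read: already in S, no change] -> [I,I,S,S] [hit: read from S]
Op 9: C1 read [C1 read from I: others=['C2=S', 'C3=S'] -> C1=S, others downsized to S] -> [I,S,S,S] [MISS #8: read from I]
Op 10: C2 read [C2 read: already in S, no change] -> [I,S,S,S] [hit: read from S]
Op 11: C3 read [C3 read: already in S, no change] -> [I,S,S,S] [hit: read from S]

Answer: 8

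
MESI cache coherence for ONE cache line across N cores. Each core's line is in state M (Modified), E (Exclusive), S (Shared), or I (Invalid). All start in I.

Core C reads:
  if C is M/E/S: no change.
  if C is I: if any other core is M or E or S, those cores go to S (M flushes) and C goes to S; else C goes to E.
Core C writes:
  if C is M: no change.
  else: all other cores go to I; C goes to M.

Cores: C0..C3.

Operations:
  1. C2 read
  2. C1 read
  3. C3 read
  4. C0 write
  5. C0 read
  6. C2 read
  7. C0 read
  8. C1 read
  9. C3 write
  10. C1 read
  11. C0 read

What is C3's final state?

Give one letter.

Answer: S

Derivation:
Op 1: C2 read [C2 read from I: no other sharers -> C2=E (exclusive)] -> [I,I,E,I]
Op 2: C1 read [C1 read from I: others=['C2=E'] -> C1=S, others downsized to S] -> [I,S,S,I]
Op 3: C3 read [C3 read from I: others=['C1=S', 'C2=S'] -> C3=S, others downsized to S] -> [I,S,S,S]
Op 4: C0 write [C0 write: invalidate ['C1=S', 'C2=S', 'C3=S'] -> C0=M] -> [M,I,I,I]
Op 5: C0 read [C0 read: already in M, no change] -> [M,I,I,I]
Op 6: C2 read [C2 read from I: others=['C0=M'] -> C2=S, others downsized to S] -> [S,I,S,I]
Op 7: C0 read [C0 read: already in S, no change] -> [S,I,S,I]
Op 8: C1 read [C1 read from I: others=['C0=S', 'C2=S'] -> C1=S, others downsized to S] -> [S,S,S,I]
Op 9: C3 write [C3 write: invalidate ['C0=S', 'C1=S', 'C2=S'] -> C3=M] -> [I,I,I,M]
Op 10: C1 read [C1 read from I: others=['C3=M'] -> C1=S, others downsized to S] -> [I,S,I,S]
Op 11: C0 read [C0 read from I: others=['C1=S', 'C3=S'] -> C0=S, others downsized to S] -> [S,S,I,S]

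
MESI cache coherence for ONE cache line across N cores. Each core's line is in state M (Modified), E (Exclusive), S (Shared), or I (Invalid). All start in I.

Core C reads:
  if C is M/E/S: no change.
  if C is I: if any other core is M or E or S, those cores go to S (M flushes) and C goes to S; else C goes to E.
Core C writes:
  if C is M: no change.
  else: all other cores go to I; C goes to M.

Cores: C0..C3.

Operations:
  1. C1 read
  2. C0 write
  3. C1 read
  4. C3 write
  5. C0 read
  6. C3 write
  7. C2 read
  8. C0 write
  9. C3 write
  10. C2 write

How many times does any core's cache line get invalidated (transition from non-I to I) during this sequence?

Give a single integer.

Answer: 8

Derivation:
Op 1: C1 read [C1 read from I: no other sharers -> C1=E (exclusive)] -> [I,E,I,I] (invalidations this op: 0; running total: 0)
Op 2: C0 write [C0 write: invalidate ['C1=E'] -> C0=M] -> [M,I,I,I] (invalidations this op: 1; running total: 1)
Op 3: C1 read [C1 read from I: others=['C0=M'] -> C1=S, others downsized to S] -> [S,S,I,I] (invalidations this op: 0; running total: 1)
Op 4: C3 write [C3 write: invalidate ['C0=S', 'C1=S'] -> C3=M] -> [I,I,I,M] (invalidations this op: 2; running total: 3)
Op 5: C0 read [C0 read from I: others=['C3=M'] -> C0=S, others downsized to S] -> [S,I,I,S] (invalidations this op: 0; running total: 3)
Op 6: C3 write [C3 write: invalidate ['C0=S'] -> C3=M] -> [I,I,I,M] (invalidations this op: 1; running total: 4)
Op 7: C2 read [C2 read from I: others=['C3=M'] -> C2=S, others downsized to S] -> [I,I,S,S] (invalidations this op: 0; running total: 4)
Op 8: C0 write [C0 write: invalidate ['C2=S', 'C3=S'] -> C0=M] -> [M,I,I,I] (invalidations this op: 2; running total: 6)
Op 9: C3 write [C3 write: invalidate ['C0=M'] -> C3=M] -> [I,I,I,M] (invalidations this op: 1; running total: 7)
Op 10: C2 write [C2 write: invalidate ['C3=M'] -> C2=M] -> [I,I,M,I] (invalidations this op: 1; running total: 8)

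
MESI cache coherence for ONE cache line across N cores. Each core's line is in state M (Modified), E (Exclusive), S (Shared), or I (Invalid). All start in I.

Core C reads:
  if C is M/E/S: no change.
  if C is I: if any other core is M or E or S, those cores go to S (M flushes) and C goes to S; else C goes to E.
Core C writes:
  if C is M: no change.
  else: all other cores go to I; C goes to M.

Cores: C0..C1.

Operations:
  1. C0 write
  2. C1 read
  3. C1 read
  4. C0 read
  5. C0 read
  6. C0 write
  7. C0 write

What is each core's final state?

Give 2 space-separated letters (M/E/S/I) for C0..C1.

Op 1: C0 write [C0 write: invalidate none -> C0=M] -> [M,I]
Op 2: C1 read [C1 read from I: others=['C0=M'] -> C1=S, others downsized to S] -> [S,S]
Op 3: C1 read [C1 read: already in S, no change] -> [S,S]
Op 4: C0 read [C0 read: already in S, no change] -> [S,S]
Op 5: C0 read [C0 read: already in S, no change] -> [S,S]
Op 6: C0 write [C0 write: invalidate ['C1=S'] -> C0=M] -> [M,I]
Op 7: C0 write [C0 write: already M (modified), no change] -> [M,I]

Answer: M I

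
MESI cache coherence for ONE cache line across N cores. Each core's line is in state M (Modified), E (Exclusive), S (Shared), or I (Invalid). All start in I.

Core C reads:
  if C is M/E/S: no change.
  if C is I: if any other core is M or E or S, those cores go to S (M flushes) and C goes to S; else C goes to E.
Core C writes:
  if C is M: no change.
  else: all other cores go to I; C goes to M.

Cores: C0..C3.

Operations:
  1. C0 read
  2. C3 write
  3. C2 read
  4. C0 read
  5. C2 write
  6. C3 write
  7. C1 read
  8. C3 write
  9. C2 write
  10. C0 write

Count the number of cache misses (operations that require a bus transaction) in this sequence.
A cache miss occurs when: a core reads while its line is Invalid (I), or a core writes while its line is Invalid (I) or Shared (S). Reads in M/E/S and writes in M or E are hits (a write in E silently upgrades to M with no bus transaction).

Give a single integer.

Answer: 10

Derivation:
Op 1: C0 read [C0 read from I: no other sharers -> C0=E (exclusive)] -> [E,I,I,I] [MISS #1: read from I]
Op 2: C3 write [C3 write: invalidate ['C0=E'] -> C3=M] -> [I,I,I,M] [MISS #2: write from I]
Op 3: C2 read [C2 read from I: others=['C3=M'] -> C2=S, others downsized to S] -> [I,I,S,S] [MISS #3: read from I]
Op 4: C0 read [C0 read from I: others=['C2=S', 'C3=S'] -> C0=S, others downsized to S] -> [S,I,S,S] [MISS #4: read from I]
Op 5: C2 write [C2 write: invalidate ['C0=S', 'C3=S'] -> C2=M] -> [I,I,M,I] [MISS #5: write from S]
Op 6: C3 write [C3 write: invalidate ['C2=M'] -> C3=M] -> [I,I,I,M] [MISS #6: write from I]
Op 7: C1 read [C1 read from I: others=['C3=M'] -> C1=S, others downsized to S] -> [I,S,I,S] [MISS #7: read from I]
Op 8: C3 write [C3 write: invalidate ['C1=S'] -> C3=M] -> [I,I,I,M] [MISS #8: write from S]
Op 9: C2 write [C2 write: invalidate ['C3=M'] -> C2=M] -> [I,I,M,I] [MISS #9: write from I]
Op 10: C0 write [C0 write: invalidate ['C2=M'] -> C0=M] -> [M,I,I,I] [MISS #10: write from I]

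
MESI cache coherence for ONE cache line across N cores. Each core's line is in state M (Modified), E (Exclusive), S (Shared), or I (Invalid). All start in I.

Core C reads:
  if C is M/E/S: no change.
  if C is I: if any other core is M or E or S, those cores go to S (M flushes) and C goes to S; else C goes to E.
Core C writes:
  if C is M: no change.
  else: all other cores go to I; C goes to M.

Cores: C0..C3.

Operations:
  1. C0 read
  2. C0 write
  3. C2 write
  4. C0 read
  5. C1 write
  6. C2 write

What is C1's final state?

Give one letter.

Op 1: C0 read [C0 read from I: no other sharers -> C0=E (exclusive)] -> [E,I,I,I]
Op 2: C0 write [C0 write: invalidate none -> C0=M] -> [M,I,I,I]
Op 3: C2 write [C2 write: invalidate ['C0=M'] -> C2=M] -> [I,I,M,I]
Op 4: C0 read [C0 read from I: others=['C2=M'] -> C0=S, others downsized to S] -> [S,I,S,I]
Op 5: C1 write [C1 write: invalidate ['C0=S', 'C2=S'] -> C1=M] -> [I,M,I,I]
Op 6: C2 write [C2 write: invalidate ['C1=M'] -> C2=M] -> [I,I,M,I]

Answer: I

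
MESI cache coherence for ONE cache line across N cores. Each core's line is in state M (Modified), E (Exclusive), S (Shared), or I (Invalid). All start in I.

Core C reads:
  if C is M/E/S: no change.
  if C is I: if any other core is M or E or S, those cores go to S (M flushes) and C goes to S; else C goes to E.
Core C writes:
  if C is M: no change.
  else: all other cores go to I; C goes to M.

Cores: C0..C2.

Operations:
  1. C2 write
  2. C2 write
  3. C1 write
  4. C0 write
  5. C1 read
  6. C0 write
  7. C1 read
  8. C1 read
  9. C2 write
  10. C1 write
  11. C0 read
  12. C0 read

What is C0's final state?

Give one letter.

Op 1: C2 write [C2 write: invalidate none -> C2=M] -> [I,I,M]
Op 2: C2 write [C2 write: already M (modified), no change] -> [I,I,M]
Op 3: C1 write [C1 write: invalidate ['C2=M'] -> C1=M] -> [I,M,I]
Op 4: C0 write [C0 write: invalidate ['C1=M'] -> C0=M] -> [M,I,I]
Op 5: C1 read [C1 read from I: others=['C0=M'] -> C1=S, others downsized to S] -> [S,S,I]
Op 6: C0 write [C0 write: invalidate ['C1=S'] -> C0=M] -> [M,I,I]
Op 7: C1 read [C1 read from I: others=['C0=M'] -> C1=S, others downsized to S] -> [S,S,I]
Op 8: C1 read [C1 read: already in S, no change] -> [S,S,I]
Op 9: C2 write [C2 write: invalidate ['C0=S', 'C1=S'] -> C2=M] -> [I,I,M]
Op 10: C1 write [C1 write: invalidate ['C2=M'] -> C1=M] -> [I,M,I]
Op 11: C0 read [C0 read from I: others=['C1=M'] -> C0=S, others downsized to S] -> [S,S,I]
Op 12: C0 read [C0 read: already in S, no change] -> [S,S,I]

Answer: S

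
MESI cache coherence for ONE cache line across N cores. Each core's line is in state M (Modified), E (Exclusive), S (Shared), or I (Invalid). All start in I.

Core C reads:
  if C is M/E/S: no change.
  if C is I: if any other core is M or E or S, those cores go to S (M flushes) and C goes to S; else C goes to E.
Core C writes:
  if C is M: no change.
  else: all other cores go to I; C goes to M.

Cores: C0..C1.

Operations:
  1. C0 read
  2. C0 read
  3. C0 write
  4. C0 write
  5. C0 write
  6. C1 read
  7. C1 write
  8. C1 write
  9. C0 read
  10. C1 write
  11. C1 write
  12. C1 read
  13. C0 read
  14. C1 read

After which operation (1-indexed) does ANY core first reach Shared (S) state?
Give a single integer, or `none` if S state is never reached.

Answer: 6

Derivation:
Op 1: C0 read [C0 read from I: no other sharers -> C0=E (exclusive)] -> [E,I]
Op 2: C0 read [C0 read: already in E, no change] -> [E,I]
Op 3: C0 write [C0 write: invalidate none -> C0=M] -> [M,I]
Op 4: C0 write [C0 write: already M (modified), no change] -> [M,I]
Op 5: C0 write [C0 write: already M (modified), no change] -> [M,I]
Op 6: C1 read [C1 read from I: others=['C0=M'] -> C1=S, others downsized to S] -> [S,S]
  -> First S state at op 6; remaining ops need not be traced.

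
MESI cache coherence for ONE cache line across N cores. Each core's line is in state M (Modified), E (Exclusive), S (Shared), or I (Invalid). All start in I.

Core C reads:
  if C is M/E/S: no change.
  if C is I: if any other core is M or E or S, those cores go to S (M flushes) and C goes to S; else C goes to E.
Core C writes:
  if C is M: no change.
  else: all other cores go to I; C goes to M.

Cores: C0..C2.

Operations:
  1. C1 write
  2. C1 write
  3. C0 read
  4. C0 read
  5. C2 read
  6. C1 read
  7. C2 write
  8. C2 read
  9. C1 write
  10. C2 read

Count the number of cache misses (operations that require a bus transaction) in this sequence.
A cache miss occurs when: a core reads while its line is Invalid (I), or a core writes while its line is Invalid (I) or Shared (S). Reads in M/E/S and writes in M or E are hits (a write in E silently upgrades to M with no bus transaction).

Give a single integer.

Op 1: C1 write [C1 write: invalidate none -> C1=M] -> [I,M,I] [MISS #1: write from I]
Op 2: C1 write [C1 write: already M (modified), no change] -> [I,M,I] [hit: write from M]
Op 3: C0 read [C0 read from I: others=['C1=M'] -> C0=S, others downsized to S] -> [S,S,I] [MISS #2: read from I]
Op 4: C0 read [C0 read: already in S, no change] -> [S,S,I] [hit: read from S]
Op 5: C2 read [C2 read from I: others=['C0=S', 'C1=S'] -> C2=S, others downsized to S] -> [S,S,S] [MISS #3: read from I]
Op 6: C1 read [C1 read: already in S, no change] -> [S,S,S] [hit: read from S]
Op 7: C2 write [C2 write: invalidate ['C0=S', 'C1=S'] -> C2=M] -> [I,I,M] [MISS #4: write from S]
Op 8: C2 read [C2 read: already in M, no change] -> [I,I,M] [hit: read from M]
Op 9: C1 write [C1 write: invalidate ['C2=M'] -> C1=M] -> [I,M,I] [MISS #5: write from I]
Op 10: C2 read [C2 read from I: others=['C1=M'] -> C2=S, others downsized to S] -> [I,S,S] [MISS #6: read from I]

Answer: 6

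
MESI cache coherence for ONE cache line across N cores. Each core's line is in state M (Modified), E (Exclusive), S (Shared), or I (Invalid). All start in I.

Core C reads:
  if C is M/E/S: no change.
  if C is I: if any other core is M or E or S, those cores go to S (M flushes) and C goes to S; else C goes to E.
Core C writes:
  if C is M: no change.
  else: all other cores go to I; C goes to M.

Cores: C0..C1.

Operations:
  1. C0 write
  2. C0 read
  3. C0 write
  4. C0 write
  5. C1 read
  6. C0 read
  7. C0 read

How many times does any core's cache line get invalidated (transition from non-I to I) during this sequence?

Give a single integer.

Answer: 0

Derivation:
Op 1: C0 write [C0 write: invalidate none -> C0=M] -> [M,I] (invalidations this op: 0; running total: 0)
Op 2: C0 read [C0 read: already in M, no change] -> [M,I] (invalidations this op: 0; running total: 0)
Op 3: C0 write [C0 write: already M (modified), no change] -> [M,I] (invalidations this op: 0; running total: 0)
Op 4: C0 write [C0 write: already M (modified), no change] -> [M,I] (invalidations this op: 0; running total: 0)
Op 5: C1 read [C1 read from I: others=['C0=M'] -> C1=S, others downsized to S] -> [S,S] (invalidations this op: 0; running total: 0)
Op 6: C0 read [C0 read: already in S, no change] -> [S,S] (invalidations this op: 0; running total: 0)
Op 7: C0 read [C0 read: already in S, no change] -> [S,S] (invalidations this op: 0; running total: 0)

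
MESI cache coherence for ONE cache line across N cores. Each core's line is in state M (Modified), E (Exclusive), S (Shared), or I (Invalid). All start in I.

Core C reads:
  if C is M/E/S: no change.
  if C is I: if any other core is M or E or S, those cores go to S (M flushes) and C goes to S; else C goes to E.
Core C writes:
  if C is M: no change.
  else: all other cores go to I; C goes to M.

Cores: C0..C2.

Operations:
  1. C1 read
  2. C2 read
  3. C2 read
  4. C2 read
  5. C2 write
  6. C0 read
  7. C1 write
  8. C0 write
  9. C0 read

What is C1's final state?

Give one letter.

Answer: I

Derivation:
Op 1: C1 read [C1 read from I: no other sharers -> C1=E (exclusive)] -> [I,E,I]
Op 2: C2 read [C2 read from I: others=['C1=E'] -> C2=S, others downsized to S] -> [I,S,S]
Op 3: C2 read [C2 read: already in S, no change] -> [I,S,S]
Op 4: C2 read [C2 read: already in S, no change] -> [I,S,S]
Op 5: C2 write [C2 write: invalidate ['C1=S'] -> C2=M] -> [I,I,M]
Op 6: C0 read [C0 read from I: others=['C2=M'] -> C0=S, others downsized to S] -> [S,I,S]
Op 7: C1 write [C1 write: invalidate ['C0=S', 'C2=S'] -> C1=M] -> [I,M,I]
Op 8: C0 write [C0 write: invalidate ['C1=M'] -> C0=M] -> [M,I,I]
Op 9: C0 read [C0 read: already in M, no change] -> [M,I,I]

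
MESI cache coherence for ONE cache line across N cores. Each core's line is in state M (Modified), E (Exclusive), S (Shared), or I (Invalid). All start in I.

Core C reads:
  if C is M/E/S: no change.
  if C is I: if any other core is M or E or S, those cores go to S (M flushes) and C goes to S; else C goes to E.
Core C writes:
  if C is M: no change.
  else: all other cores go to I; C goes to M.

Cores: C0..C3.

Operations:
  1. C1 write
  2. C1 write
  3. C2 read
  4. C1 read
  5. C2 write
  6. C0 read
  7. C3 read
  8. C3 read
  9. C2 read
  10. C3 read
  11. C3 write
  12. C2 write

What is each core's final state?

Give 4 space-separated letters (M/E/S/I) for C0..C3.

Op 1: C1 write [C1 write: invalidate none -> C1=M] -> [I,M,I,I]
Op 2: C1 write [C1 write: already M (modified), no change] -> [I,M,I,I]
Op 3: C2 read [C2 read from I: others=['C1=M'] -> C2=S, others downsized to S] -> [I,S,S,I]
Op 4: C1 read [C1 read: already in S, no change] -> [I,S,S,I]
Op 5: C2 write [C2 write: invalidate ['C1=S'] -> C2=M] -> [I,I,M,I]
Op 6: C0 read [C0 read from I: others=['C2=M'] -> C0=S, others downsized to S] -> [S,I,S,I]
Op 7: C3 read [C3 read from I: others=['C0=S', 'C2=S'] -> C3=S, others downsized to S] -> [S,I,S,S]
Op 8: C3 read [C3 read: already in S, no change] -> [S,I,S,S]
Op 9: C2 read [C2 read: already in S, no change] -> [S,I,S,S]
Op 10: C3 read [C3 read: already in S, no change] -> [S,I,S,S]
Op 11: C3 write [C3 write: invalidate ['C0=S', 'C2=S'] -> C3=M] -> [I,I,I,M]
Op 12: C2 write [C2 write: invalidate ['C3=M'] -> C2=M] -> [I,I,M,I]

Answer: I I M I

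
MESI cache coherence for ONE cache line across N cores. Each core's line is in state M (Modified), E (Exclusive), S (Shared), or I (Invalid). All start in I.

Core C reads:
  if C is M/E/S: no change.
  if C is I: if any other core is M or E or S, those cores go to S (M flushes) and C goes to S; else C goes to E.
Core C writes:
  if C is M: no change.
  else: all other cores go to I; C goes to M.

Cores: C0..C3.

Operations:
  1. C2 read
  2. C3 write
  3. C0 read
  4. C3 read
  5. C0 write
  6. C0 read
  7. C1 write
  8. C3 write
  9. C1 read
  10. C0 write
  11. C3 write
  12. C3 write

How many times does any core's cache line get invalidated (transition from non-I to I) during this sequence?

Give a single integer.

Answer: 7

Derivation:
Op 1: C2 read [C2 read from I: no other sharers -> C2=E (exclusive)] -> [I,I,E,I] (invalidations this op: 0; running total: 0)
Op 2: C3 write [C3 write: invalidate ['C2=E'] -> C3=M] -> [I,I,I,M] (invalidations this op: 1; running total: 1)
Op 3: C0 read [C0 read from I: others=['C3=M'] -> C0=S, others downsized to S] -> [S,I,I,S] (invalidations this op: 0; running total: 1)
Op 4: C3 read [C3 read: already in S, no change] -> [S,I,I,S] (invalidations this op: 0; running total: 1)
Op 5: C0 write [C0 write: invalidate ['C3=S'] -> C0=M] -> [M,I,I,I] (invalidations this op: 1; running total: 2)
Op 6: C0 read [C0 read: already in M, no change] -> [M,I,I,I] (invalidations this op: 0; running total: 2)
Op 7: C1 write [C1 write: invalidate ['C0=M'] -> C1=M] -> [I,M,I,I] (invalidations this op: 1; running total: 3)
Op 8: C3 write [C3 write: invalidate ['C1=M'] -> C3=M] -> [I,I,I,M] (invalidations this op: 1; running total: 4)
Op 9: C1 read [C1 read from I: others=['C3=M'] -> C1=S, others downsized to S] -> [I,S,I,S] (invalidations this op: 0; running total: 4)
Op 10: C0 write [C0 write: invalidate ['C1=S', 'C3=S'] -> C0=M] -> [M,I,I,I] (invalidations this op: 2; running total: 6)
Op 11: C3 write [C3 write: invalidate ['C0=M'] -> C3=M] -> [I,I,I,M] (invalidations this op: 1; running total: 7)
Op 12: C3 write [C3 write: already M (modified), no change] -> [I,I,I,M] (invalidations this op: 0; running total: 7)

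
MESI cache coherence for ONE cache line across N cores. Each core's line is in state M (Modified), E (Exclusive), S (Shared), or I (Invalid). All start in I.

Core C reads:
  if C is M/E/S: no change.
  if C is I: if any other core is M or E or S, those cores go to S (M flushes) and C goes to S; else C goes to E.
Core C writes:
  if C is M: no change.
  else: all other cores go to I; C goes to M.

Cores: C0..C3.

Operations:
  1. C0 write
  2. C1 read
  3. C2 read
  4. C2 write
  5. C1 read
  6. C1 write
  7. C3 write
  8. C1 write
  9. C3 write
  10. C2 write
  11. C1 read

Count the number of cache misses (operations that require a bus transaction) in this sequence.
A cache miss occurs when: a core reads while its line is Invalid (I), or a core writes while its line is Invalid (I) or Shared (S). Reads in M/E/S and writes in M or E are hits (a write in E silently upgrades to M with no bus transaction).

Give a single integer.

Answer: 11

Derivation:
Op 1: C0 write [C0 write: invalidate none -> C0=M] -> [M,I,I,I] [MISS #1: write from I]
Op 2: C1 read [C1 read from I: others=['C0=M'] -> C1=S, others downsized to S] -> [S,S,I,I] [MISS #2: read from I]
Op 3: C2 read [C2 read from I: others=['C0=S', 'C1=S'] -> C2=S, others downsized to S] -> [S,S,S,I] [MISS #3: read from I]
Op 4: C2 write [C2 write: invalidate ['C0=S', 'C1=S'] -> C2=M] -> [I,I,M,I] [MISS #4: write from S]
Op 5: C1 read [C1 read from I: others=['C2=M'] -> C1=S, others downsized to S] -> [I,S,S,I] [MISS #5: read from I]
Op 6: C1 write [C1 write: invalidate ['C2=S'] -> C1=M] -> [I,M,I,I] [MISS #6: write from S]
Op 7: C3 write [C3 write: invalidate ['C1=M'] -> C3=M] -> [I,I,I,M] [MISS #7: write from I]
Op 8: C1 write [C1 write: invalidate ['C3=M'] -> C1=M] -> [I,M,I,I] [MISS #8: write from I]
Op 9: C3 write [C3 write: invalidate ['C1=M'] -> C3=M] -> [I,I,I,M] [MISS #9: write from I]
Op 10: C2 write [C2 write: invalidate ['C3=M'] -> C2=M] -> [I,I,M,I] [MISS #10: write from I]
Op 11: C1 read [C1 read from I: others=['C2=M'] -> C1=S, others downsized to S] -> [I,S,S,I] [MISS #11: read from I]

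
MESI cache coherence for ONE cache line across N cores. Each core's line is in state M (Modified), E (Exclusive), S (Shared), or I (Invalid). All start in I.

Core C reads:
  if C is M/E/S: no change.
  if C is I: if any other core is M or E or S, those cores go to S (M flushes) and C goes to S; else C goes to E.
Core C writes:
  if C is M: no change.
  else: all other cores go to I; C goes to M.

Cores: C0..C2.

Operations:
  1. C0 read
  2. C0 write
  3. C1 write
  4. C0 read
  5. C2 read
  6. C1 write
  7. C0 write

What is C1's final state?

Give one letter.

Op 1: C0 read [C0 read from I: no other sharers -> C0=E (exclusive)] -> [E,I,I]
Op 2: C0 write [C0 write: invalidate none -> C0=M] -> [M,I,I]
Op 3: C1 write [C1 write: invalidate ['C0=M'] -> C1=M] -> [I,M,I]
Op 4: C0 read [C0 read from I: others=['C1=M'] -> C0=S, others downsized to S] -> [S,S,I]
Op 5: C2 read [C2 read from I: others=['C0=S', 'C1=S'] -> C2=S, others downsized to S] -> [S,S,S]
Op 6: C1 write [C1 write: invalidate ['C0=S', 'C2=S'] -> C1=M] -> [I,M,I]
Op 7: C0 write [C0 write: invalidate ['C1=M'] -> C0=M] -> [M,I,I]

Answer: I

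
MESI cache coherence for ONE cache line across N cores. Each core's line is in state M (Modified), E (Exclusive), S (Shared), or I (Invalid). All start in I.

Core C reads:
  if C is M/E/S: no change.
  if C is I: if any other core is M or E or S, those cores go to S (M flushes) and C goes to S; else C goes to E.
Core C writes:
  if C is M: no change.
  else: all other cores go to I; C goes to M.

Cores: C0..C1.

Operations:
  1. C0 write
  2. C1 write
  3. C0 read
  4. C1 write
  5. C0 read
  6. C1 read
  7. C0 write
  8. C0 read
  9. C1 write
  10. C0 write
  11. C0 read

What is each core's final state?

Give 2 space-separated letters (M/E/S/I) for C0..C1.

Answer: M I

Derivation:
Op 1: C0 write [C0 write: invalidate none -> C0=M] -> [M,I]
Op 2: C1 write [C1 write: invalidate ['C0=M'] -> C1=M] -> [I,M]
Op 3: C0 read [C0 read from I: others=['C1=M'] -> C0=S, others downsized to S] -> [S,S]
Op 4: C1 write [C1 write: invalidate ['C0=S'] -> C1=M] -> [I,M]
Op 5: C0 read [C0 read from I: others=['C1=M'] -> C0=S, others downsized to S] -> [S,S]
Op 6: C1 read [C1 read: already in S, no change] -> [S,S]
Op 7: C0 write [C0 write: invalidate ['C1=S'] -> C0=M] -> [M,I]
Op 8: C0 read [C0 read: already in M, no change] -> [M,I]
Op 9: C1 write [C1 write: invalidate ['C0=M'] -> C1=M] -> [I,M]
Op 10: C0 write [C0 write: invalidate ['C1=M'] -> C0=M] -> [M,I]
Op 11: C0 read [C0 read: already in M, no change] -> [M,I]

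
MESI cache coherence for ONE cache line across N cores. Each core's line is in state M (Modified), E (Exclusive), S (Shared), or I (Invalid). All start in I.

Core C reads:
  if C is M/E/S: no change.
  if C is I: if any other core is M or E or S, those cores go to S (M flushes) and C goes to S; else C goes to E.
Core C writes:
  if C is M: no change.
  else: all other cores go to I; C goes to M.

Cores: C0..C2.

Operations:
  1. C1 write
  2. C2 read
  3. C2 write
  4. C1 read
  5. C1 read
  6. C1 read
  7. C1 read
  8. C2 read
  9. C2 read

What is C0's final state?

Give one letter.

Op 1: C1 write [C1 write: invalidate none -> C1=M] -> [I,M,I]
Op 2: C2 read [C2 read from I: others=['C1=M'] -> C2=S, others downsized to S] -> [I,S,S]
Op 3: C2 write [C2 write: invalidate ['C1=S'] -> C2=M] -> [I,I,M]
Op 4: C1 read [C1 read from I: others=['C2=M'] -> C1=S, others downsized to S] -> [I,S,S]
Op 5: C1 read [C1 read: already in S, no change] -> [I,S,S]
Op 6: C1 read [C1 read: already in S, no change] -> [I,S,S]
Op 7: C1 read [C1 read: already in S, no change] -> [I,S,S]
Op 8: C2 read [C2 read: already in S, no change] -> [I,S,S]
Op 9: C2 read [C2 read: already in S, no change] -> [I,S,S]

Answer: I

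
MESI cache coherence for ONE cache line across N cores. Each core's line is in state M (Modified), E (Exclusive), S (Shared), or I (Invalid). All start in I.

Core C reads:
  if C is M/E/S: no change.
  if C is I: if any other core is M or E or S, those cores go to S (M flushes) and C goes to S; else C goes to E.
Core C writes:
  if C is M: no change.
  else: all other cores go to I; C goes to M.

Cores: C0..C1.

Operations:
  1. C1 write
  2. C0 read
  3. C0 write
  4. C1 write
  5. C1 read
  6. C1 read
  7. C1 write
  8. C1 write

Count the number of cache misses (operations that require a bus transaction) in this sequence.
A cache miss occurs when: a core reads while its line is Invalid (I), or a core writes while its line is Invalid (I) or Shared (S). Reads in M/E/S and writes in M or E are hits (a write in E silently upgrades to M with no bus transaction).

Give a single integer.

Answer: 4

Derivation:
Op 1: C1 write [C1 write: invalidate none -> C1=M] -> [I,M] [MISS #1: write from I]
Op 2: C0 read [C0 read from I: others=['C1=M'] -> C0=S, others downsized to S] -> [S,S] [MISS #2: read from I]
Op 3: C0 write [C0 write: invalidate ['C1=S'] -> C0=M] -> [M,I] [MISS #3: write from S]
Op 4: C1 write [C1 write: invalidate ['C0=M'] -> C1=M] -> [I,M] [MISS #4: write from I]
Op 5: C1 read [C1 read: already in M, no change] -> [I,M] [hit: read from M]
Op 6: C1 read [C1 read: already in M, no change] -> [I,M] [hit: read from M]
Op 7: C1 write [C1 write: already M (modified), no change] -> [I,M] [hit: write from M]
Op 8: C1 write [C1 write: already M (modified), no change] -> [I,M] [hit: write from M]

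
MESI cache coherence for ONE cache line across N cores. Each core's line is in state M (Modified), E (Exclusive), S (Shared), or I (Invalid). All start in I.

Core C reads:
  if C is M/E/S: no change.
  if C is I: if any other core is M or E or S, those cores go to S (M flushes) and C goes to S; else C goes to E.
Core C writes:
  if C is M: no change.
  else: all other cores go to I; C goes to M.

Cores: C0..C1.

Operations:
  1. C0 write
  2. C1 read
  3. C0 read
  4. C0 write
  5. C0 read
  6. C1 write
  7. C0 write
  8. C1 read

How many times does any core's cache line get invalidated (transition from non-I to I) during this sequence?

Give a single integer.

Answer: 3

Derivation:
Op 1: C0 write [C0 write: invalidate none -> C0=M] -> [M,I] (invalidations this op: 0; running total: 0)
Op 2: C1 read [C1 read from I: others=['C0=M'] -> C1=S, others downsized to S] -> [S,S] (invalidations this op: 0; running total: 0)
Op 3: C0 read [C0 read: already in S, no change] -> [S,S] (invalidations this op: 0; running total: 0)
Op 4: C0 write [C0 write: invalidate ['C1=S'] -> C0=M] -> [M,I] (invalidations this op: 1; running total: 1)
Op 5: C0 read [C0 read: already in M, no change] -> [M,I] (invalidations this op: 0; running total: 1)
Op 6: C1 write [C1 write: invalidate ['C0=M'] -> C1=M] -> [I,M] (invalidations this op: 1; running total: 2)
Op 7: C0 write [C0 write: invalidate ['C1=M'] -> C0=M] -> [M,I] (invalidations this op: 1; running total: 3)
Op 8: C1 read [C1 read from I: others=['C0=M'] -> C1=S, others downsized to S] -> [S,S] (invalidations this op: 0; running total: 3)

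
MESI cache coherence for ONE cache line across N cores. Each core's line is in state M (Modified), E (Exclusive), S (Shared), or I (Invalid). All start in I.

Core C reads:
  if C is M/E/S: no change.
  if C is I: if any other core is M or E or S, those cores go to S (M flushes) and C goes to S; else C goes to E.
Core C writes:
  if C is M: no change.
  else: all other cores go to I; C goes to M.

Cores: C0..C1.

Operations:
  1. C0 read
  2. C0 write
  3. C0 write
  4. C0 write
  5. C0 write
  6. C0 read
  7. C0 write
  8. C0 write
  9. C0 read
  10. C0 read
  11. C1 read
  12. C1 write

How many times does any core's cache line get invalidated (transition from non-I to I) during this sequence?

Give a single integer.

Answer: 1

Derivation:
Op 1: C0 read [C0 read from I: no other sharers -> C0=E (exclusive)] -> [E,I] (invalidations this op: 0; running total: 0)
Op 2: C0 write [C0 write: invalidate none -> C0=M] -> [M,I] (invalidations this op: 0; running total: 0)
Op 3: C0 write [C0 write: already M (modified), no change] -> [M,I] (invalidations this op: 0; running total: 0)
Op 4: C0 write [C0 write: already M (modified), no change] -> [M,I] (invalidations this op: 0; running total: 0)
Op 5: C0 write [C0 write: already M (modified), no change] -> [M,I] (invalidations this op: 0; running total: 0)
Op 6: C0 read [C0 read: already in M, no change] -> [M,I] (invalidations this op: 0; running total: 0)
Op 7: C0 write [C0 write: already M (modified), no change] -> [M,I] (invalidations this op: 0; running total: 0)
Op 8: C0 write [C0 write: already M (modified), no change] -> [M,I] (invalidations this op: 0; running total: 0)
Op 9: C0 read [C0 read: already in M, no change] -> [M,I] (invalidations this op: 0; running total: 0)
Op 10: C0 read [C0 read: already in M, no change] -> [M,I] (invalidations this op: 0; running total: 0)
Op 11: C1 read [C1 read from I: others=['C0=M'] -> C1=S, others downsized to S] -> [S,S] (invalidations this op: 0; running total: 0)
Op 12: C1 write [C1 write: invalidate ['C0=S'] -> C1=M] -> [I,M] (invalidations this op: 1; running total: 1)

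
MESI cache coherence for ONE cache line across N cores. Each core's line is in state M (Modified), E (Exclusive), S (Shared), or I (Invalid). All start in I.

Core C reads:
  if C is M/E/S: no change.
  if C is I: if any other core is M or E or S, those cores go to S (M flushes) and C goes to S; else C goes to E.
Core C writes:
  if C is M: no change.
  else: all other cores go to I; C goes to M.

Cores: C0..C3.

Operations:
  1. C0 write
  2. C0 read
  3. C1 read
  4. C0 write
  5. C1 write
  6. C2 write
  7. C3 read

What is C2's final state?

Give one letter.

Answer: S

Derivation:
Op 1: C0 write [C0 write: invalidate none -> C0=M] -> [M,I,I,I]
Op 2: C0 read [C0 read: already in M, no change] -> [M,I,I,I]
Op 3: C1 read [C1 read from I: others=['C0=M'] -> C1=S, others downsized to S] -> [S,S,I,I]
Op 4: C0 write [C0 write: invalidate ['C1=S'] -> C0=M] -> [M,I,I,I]
Op 5: C1 write [C1 write: invalidate ['C0=M'] -> C1=M] -> [I,M,I,I]
Op 6: C2 write [C2 write: invalidate ['C1=M'] -> C2=M] -> [I,I,M,I]
Op 7: C3 read [C3 read from I: others=['C2=M'] -> C3=S, others downsized to S] -> [I,I,S,S]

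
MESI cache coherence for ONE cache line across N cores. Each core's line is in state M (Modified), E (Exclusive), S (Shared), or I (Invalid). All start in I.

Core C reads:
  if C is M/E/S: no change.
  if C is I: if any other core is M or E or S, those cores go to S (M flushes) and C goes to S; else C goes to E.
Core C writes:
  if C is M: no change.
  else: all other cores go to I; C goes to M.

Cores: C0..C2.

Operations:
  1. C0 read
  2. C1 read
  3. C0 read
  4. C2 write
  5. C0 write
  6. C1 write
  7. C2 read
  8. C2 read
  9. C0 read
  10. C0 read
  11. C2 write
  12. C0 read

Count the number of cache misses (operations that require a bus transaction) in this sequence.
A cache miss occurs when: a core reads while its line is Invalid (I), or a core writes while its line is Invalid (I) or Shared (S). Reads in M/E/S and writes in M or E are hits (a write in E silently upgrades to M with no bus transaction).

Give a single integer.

Op 1: C0 read [C0 read from I: no other sharers -> C0=E (exclusive)] -> [E,I,I] [MISS #1: read from I]
Op 2: C1 read [C1 read from I: others=['C0=E'] -> C1=S, others downsized to S] -> [S,S,I] [MISS #2: read from I]
Op 3: C0 read [C0 read: already in S, no change] -> [S,S,I] [hit: read from S]
Op 4: C2 write [C2 write: invalidate ['C0=S', 'C1=S'] -> C2=M] -> [I,I,M] [MISS #3: write from I]
Op 5: C0 write [C0 write: invalidate ['C2=M'] -> C0=M] -> [M,I,I] [MISS #4: write from I]
Op 6: C1 write [C1 write: invalidate ['C0=M'] -> C1=M] -> [I,M,I] [MISS #5: write from I]
Op 7: C2 read [C2 read from I: others=['C1=M'] -> C2=S, others downsized to S] -> [I,S,S] [MISS #6: read from I]
Op 8: C2 read [C2 read: already in S, no change] -> [I,S,S] [hit: read from S]
Op 9: C0 read [C0 read from I: others=['C1=S', 'C2=S'] -> C0=S, others downsized to S] -> [S,S,S] [MISS #7: read from I]
Op 10: C0 read [C0 read: already in S, no change] -> [S,S,S] [hit: read from S]
Op 11: C2 write [C2 write: invalidate ['C0=S', 'C1=S'] -> C2=M] -> [I,I,M] [MISS #8: write from S]
Op 12: C0 read [C0 read from I: others=['C2=M'] -> C0=S, others downsized to S] -> [S,I,S] [MISS #9: read from I]

Answer: 9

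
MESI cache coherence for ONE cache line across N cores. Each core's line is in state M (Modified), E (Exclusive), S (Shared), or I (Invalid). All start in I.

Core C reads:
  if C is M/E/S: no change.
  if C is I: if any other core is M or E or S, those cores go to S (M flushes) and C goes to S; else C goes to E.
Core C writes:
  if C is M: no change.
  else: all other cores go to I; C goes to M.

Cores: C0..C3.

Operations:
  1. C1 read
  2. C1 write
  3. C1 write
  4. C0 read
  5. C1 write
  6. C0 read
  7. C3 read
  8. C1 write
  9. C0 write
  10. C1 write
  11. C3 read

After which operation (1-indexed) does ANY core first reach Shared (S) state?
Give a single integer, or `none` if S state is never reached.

Op 1: C1 read [C1 read from I: no other sharers -> C1=E (exclusive)] -> [I,E,I,I]
Op 2: C1 write [C1 write: invalidate none -> C1=M] -> [I,M,I,I]
Op 3: C1 write [C1 write: already M (modified), no change] -> [I,M,I,I]
Op 4: C0 read [C0 read from I: others=['C1=M'] -> C0=S, others downsized to S] -> [S,S,I,I]
  -> First S state at op 4; remaining ops need not be traced.

Answer: 4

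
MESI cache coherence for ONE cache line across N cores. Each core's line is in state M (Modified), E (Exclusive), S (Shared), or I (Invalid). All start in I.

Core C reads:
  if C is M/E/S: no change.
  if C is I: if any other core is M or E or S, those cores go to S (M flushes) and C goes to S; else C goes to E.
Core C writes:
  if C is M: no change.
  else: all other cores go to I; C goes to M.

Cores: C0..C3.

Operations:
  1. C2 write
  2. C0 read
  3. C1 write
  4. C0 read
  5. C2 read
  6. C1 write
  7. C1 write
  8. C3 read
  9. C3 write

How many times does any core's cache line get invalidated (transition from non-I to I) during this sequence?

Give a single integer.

Op 1: C2 write [C2 write: invalidate none -> C2=M] -> [I,I,M,I] (invalidations this op: 0; running total: 0)
Op 2: C0 read [C0 read from I: others=['C2=M'] -> C0=S, others downsized to S] -> [S,I,S,I] (invalidations this op: 0; running total: 0)
Op 3: C1 write [C1 write: invalidate ['C0=S', 'C2=S'] -> C1=M] -> [I,M,I,I] (invalidations this op: 2; running total: 2)
Op 4: C0 read [C0 read from I: others=['C1=M'] -> C0=S, others downsized to S] -> [S,S,I,I] (invalidations this op: 0; running total: 2)
Op 5: C2 read [C2 read from I: others=['C0=S', 'C1=S'] -> C2=S, others downsized to S] -> [S,S,S,I] (invalidations this op: 0; running total: 2)
Op 6: C1 write [C1 write: invalidate ['C0=S', 'C2=S'] -> C1=M] -> [I,M,I,I] (invalidations this op: 2; running total: 4)
Op 7: C1 write [C1 write: already M (modified), no change] -> [I,M,I,I] (invalidations this op: 0; running total: 4)
Op 8: C3 read [C3 read from I: others=['C1=M'] -> C3=S, others downsized to S] -> [I,S,I,S] (invalidations this op: 0; running total: 4)
Op 9: C3 write [C3 write: invalidate ['C1=S'] -> C3=M] -> [I,I,I,M] (invalidations this op: 1; running total: 5)

Answer: 5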